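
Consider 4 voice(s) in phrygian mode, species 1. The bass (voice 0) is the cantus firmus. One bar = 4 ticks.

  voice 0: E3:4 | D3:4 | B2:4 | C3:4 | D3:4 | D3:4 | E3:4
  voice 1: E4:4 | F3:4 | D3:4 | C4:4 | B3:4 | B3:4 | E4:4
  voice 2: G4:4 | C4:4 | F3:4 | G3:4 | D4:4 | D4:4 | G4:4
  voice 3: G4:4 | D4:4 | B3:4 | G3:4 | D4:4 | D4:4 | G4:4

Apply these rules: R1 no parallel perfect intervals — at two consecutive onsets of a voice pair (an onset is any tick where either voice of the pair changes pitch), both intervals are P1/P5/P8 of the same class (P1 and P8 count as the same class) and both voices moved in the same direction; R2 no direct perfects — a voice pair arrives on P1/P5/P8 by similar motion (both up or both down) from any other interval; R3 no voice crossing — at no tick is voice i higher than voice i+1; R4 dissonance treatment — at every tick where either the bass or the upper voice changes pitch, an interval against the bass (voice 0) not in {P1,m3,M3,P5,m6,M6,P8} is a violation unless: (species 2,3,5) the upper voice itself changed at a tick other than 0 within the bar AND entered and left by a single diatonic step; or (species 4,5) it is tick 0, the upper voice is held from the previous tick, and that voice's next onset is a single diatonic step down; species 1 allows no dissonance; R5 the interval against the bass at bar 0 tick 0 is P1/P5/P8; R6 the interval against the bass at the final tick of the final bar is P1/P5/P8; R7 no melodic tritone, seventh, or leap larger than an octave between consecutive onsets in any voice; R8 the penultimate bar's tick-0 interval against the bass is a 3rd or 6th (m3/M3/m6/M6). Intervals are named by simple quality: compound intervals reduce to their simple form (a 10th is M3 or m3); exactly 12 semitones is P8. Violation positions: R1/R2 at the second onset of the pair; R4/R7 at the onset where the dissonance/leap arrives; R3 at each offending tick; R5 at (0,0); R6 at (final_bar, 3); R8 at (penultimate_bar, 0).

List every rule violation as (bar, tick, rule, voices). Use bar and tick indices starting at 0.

bar 0: v0=E3 v1=E4 v2=G4 v3=G4 downbeat m3
bar 1: v0=D3 v1=F3 v2=C4 v3=D4 downbeat P8
bar 2: v0=B2 v1=D3 v2=F3 v3=B3 downbeat P8
bar 3: v0=C3 v1=C4 v2=G3 v3=G3 downbeat P5
bar 4: v0=D3 v1=B3 v2=D4 v3=D4 downbeat P8
bar 5: v0=D3 v1=B3 v2=D4 v3=D4 downbeat P8
bar 6: v0=E3 v1=E4 v2=G4 v3=G4 downbeat m3
  -> R5 @ bar 0 tick 0 v(0, 2): opens on m3
  -> R5 @ bar 0 tick 0 v(0, 3): opens on m3
  -> R2 @ bar 1 tick 0 v(0, 3): E3/G4 m3 -> D3/D4 P8 similar
  -> R2 @ bar 1 tick 0 v(1, 2): E4/G4 m3 -> F3/C4 P5 similar
  -> R4 @ bar 1 tick 0 v(0, 2): D3/C4 m7 untreated
  -> R7 @ bar 1 tick 0 v(1,): E4->F3 leap 11st
  -> R1 @ bar 2 tick 0 v(0, 3): D3/D4 P8 -> B2/B3 P8 similar
  -> R4 @ bar 2 tick 0 v(0, 2): B2/F3 TT untreated
  -> R2 @ bar 3 tick 0 v(0, 1): B2/D3 m3 -> C3/C4 P8 similar
  -> R2 @ bar 3 tick 0 v(0, 2): B2/F3 TT -> C3/G3 P5 similar
  -> R3 @ bar 3 tick 0 v(1, 2): C4 above G3
  -> R7 @ bar 3 tick 0 v(1,): D3->C4 leap 10st
  -> R3 @ bar 3 tick 1 v(1, 2): C4 above G3
  -> R3 @ bar 3 tick 2 v(1, 2): C4 above G3
  -> R3 @ bar 3 tick 3 v(1, 2): C4 above G3
  -> R1 @ bar 4 tick 0 v(2, 3): G3/G3 P1 -> D4/D4 P1 similar
  -> R2 @ bar 4 tick 0 v(0, 2): C3/G3 P5 -> D3/D4 P8 similar
  -> R2 @ bar 4 tick 0 v(0, 3): C3/G3 P5 -> D3/D4 P8 similar
  -> R8 @ bar 5 tick 0 v(0, 2): penult P8 not 3rd/6th
  -> R8 @ bar 5 tick 0 v(0, 3): penult P8 not 3rd/6th
  -> R1 @ bar 6 tick 0 v(2, 3): D4/D4 P1 -> G4/G4 P1 similar
  -> R2 @ bar 6 tick 0 v(0, 1): D3/B3 M6 -> E3/E4 P8 similar
  -> R6 @ bar 6 tick 3 v(0, 2): closes on m3
  -> R6 @ bar 6 tick 3 v(0, 3): closes on m3

(0, 0, R5, (0, 2))
(0, 0, R5, (0, 3))
(1, 0, R2, (0, 3))
(1, 0, R2, (1, 2))
(1, 0, R4, (0, 2))
(1, 0, R7, (1,))
(2, 0, R1, (0, 3))
(2, 0, R4, (0, 2))
(3, 0, R2, (0, 1))
(3, 0, R2, (0, 2))
(3, 0, R3, (1, 2))
(3, 0, R7, (1,))
(3, 1, R3, (1, 2))
(3, 2, R3, (1, 2))
(3, 3, R3, (1, 2))
(4, 0, R1, (2, 3))
(4, 0, R2, (0, 2))
(4, 0, R2, (0, 3))
(5, 0, R8, (0, 2))
(5, 0, R8, (0, 3))
(6, 0, R1, (2, 3))
(6, 0, R2, (0, 1))
(6, 3, R6, (0, 2))
(6, 3, R6, (0, 3))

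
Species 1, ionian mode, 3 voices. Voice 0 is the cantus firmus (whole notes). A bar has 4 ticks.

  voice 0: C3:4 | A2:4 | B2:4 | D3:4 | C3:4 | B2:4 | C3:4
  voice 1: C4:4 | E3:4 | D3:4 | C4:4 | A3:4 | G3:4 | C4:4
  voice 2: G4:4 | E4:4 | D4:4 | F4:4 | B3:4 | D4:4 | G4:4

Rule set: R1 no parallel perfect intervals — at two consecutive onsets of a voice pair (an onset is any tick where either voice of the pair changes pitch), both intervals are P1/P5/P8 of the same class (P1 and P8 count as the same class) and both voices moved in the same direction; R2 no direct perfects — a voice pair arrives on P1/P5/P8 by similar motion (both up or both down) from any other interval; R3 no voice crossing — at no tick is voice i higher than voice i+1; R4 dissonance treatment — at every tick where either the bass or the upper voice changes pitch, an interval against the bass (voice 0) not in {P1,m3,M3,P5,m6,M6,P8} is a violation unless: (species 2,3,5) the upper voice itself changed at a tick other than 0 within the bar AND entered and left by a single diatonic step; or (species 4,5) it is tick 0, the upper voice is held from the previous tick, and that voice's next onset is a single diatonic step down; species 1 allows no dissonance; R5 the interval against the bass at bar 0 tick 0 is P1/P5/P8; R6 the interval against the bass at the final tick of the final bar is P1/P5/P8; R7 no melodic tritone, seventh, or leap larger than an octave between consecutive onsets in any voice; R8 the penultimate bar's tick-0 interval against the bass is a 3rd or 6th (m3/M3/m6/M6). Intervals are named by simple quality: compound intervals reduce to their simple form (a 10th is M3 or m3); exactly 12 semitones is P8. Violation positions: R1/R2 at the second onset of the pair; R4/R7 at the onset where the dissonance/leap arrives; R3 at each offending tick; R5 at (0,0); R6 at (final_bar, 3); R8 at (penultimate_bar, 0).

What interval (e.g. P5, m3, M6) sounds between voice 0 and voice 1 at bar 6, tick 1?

P8

voice 0=C3 voice 1=C4 -> P8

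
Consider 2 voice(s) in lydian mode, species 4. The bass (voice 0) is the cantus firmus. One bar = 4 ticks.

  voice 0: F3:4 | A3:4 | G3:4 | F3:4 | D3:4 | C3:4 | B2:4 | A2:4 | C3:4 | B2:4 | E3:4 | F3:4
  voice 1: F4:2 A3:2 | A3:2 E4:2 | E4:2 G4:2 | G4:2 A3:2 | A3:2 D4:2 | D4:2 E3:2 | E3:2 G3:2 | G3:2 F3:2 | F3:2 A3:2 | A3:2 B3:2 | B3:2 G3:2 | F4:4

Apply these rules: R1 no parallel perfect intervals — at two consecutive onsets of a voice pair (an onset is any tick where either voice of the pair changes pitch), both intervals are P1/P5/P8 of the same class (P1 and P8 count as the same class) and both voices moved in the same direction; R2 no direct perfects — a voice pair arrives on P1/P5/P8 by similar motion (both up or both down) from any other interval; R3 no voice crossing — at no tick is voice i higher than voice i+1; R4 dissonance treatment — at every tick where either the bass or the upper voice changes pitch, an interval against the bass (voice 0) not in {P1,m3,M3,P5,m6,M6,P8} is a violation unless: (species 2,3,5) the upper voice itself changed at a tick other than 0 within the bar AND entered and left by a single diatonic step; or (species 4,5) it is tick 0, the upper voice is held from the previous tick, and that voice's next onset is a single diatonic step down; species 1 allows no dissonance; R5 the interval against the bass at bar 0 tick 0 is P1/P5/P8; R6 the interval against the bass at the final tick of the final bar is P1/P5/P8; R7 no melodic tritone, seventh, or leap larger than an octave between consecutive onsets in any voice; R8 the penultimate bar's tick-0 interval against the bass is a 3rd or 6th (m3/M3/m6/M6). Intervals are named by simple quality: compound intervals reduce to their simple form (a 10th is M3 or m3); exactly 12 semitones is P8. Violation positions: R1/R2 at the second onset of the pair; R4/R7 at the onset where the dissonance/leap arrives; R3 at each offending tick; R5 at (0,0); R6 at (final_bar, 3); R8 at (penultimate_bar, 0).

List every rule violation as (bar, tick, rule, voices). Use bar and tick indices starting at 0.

bar 0: v0=F3 v1=F4 downbeat P8
bar 1: v0=A3 v1=A3 downbeat P1
bar 2: v0=G3 v1=E4 downbeat M6
bar 3: v0=F3 v1=G4 downbeat M2
bar 4: v0=D3 v1=A3 downbeat P5
bar 5: v0=C3 v1=D4 downbeat M2
bar 6: v0=B2 v1=E3 downbeat P4
bar 7: v0=A2 v1=G3 downbeat m7
bar 8: v0=C3 v1=F3 downbeat P4
bar 9: v0=B2 v1=A3 downbeat m7
bar 10: v0=E3 v1=B3 downbeat P5
bar 11: v0=F3 v1=F4 downbeat P8
  -> R4 @ bar 3 tick 0 v(0, 1): F3/G4 M2 untreated
  -> R7 @ bar 3 tick 2 v(1,): G4->A3 leap 10st
  -> R4 @ bar 5 tick 0 v(0, 1): C3/D4 M2 untreated
  -> R7 @ bar 5 tick 2 v(1,): D4->E3 leap 10st
  -> R4 @ bar 6 tick 0 v(0, 1): B2/E3 P4 untreated
  -> R4 @ bar 8 tick 0 v(0, 1): C3/F3 P4 untreated
  -> R4 @ bar 9 tick 0 v(0, 1): B2/A3 m7 untreated
  -> R8 @ bar 10 tick 0 v(0, 1): penult P5 not 3rd/6th
  -> R2 @ bar 11 tick 0 v(0, 1): E3/G3 m3 -> F3/F4 P8 similar
  -> R7 @ bar 11 tick 0 v(1,): G3->F4 leap 10st

(3, 0, R4, (0, 1))
(3, 2, R7, (1,))
(5, 0, R4, (0, 1))
(5, 2, R7, (1,))
(6, 0, R4, (0, 1))
(8, 0, R4, (0, 1))
(9, 0, R4, (0, 1))
(10, 0, R8, (0, 1))
(11, 0, R2, (0, 1))
(11, 0, R7, (1,))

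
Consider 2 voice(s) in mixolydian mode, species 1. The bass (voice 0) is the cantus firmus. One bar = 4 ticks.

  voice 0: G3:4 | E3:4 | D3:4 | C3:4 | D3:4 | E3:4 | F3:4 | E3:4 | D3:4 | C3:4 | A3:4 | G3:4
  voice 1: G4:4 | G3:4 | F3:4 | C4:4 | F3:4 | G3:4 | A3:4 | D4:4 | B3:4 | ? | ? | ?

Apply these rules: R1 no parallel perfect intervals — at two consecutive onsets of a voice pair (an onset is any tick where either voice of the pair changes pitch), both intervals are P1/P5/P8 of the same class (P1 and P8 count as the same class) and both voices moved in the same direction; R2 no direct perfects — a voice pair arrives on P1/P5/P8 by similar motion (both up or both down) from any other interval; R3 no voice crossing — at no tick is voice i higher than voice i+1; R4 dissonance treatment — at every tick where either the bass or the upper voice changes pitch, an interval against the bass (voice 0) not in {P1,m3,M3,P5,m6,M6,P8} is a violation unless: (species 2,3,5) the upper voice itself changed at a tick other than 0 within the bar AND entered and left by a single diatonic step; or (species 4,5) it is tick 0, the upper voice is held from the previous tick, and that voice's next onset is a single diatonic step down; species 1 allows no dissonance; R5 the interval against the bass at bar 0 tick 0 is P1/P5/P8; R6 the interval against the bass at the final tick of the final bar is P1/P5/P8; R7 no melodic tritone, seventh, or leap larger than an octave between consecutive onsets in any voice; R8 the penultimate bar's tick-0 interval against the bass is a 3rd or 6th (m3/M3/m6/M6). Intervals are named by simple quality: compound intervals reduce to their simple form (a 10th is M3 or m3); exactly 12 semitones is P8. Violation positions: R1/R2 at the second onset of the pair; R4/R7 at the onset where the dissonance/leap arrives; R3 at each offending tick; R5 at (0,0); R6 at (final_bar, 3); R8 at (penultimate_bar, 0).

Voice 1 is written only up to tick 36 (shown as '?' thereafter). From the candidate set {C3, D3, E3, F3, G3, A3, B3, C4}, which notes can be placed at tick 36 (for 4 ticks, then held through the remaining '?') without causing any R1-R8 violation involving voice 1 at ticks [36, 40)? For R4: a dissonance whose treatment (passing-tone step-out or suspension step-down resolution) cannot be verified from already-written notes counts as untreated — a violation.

{A3, C4, E3}

C3: violates R2,R7
D3: violates R4
E3: legal
F3: violates R4,R7
G3: violates R2
A3: legal
B3: violates R4
C4: legal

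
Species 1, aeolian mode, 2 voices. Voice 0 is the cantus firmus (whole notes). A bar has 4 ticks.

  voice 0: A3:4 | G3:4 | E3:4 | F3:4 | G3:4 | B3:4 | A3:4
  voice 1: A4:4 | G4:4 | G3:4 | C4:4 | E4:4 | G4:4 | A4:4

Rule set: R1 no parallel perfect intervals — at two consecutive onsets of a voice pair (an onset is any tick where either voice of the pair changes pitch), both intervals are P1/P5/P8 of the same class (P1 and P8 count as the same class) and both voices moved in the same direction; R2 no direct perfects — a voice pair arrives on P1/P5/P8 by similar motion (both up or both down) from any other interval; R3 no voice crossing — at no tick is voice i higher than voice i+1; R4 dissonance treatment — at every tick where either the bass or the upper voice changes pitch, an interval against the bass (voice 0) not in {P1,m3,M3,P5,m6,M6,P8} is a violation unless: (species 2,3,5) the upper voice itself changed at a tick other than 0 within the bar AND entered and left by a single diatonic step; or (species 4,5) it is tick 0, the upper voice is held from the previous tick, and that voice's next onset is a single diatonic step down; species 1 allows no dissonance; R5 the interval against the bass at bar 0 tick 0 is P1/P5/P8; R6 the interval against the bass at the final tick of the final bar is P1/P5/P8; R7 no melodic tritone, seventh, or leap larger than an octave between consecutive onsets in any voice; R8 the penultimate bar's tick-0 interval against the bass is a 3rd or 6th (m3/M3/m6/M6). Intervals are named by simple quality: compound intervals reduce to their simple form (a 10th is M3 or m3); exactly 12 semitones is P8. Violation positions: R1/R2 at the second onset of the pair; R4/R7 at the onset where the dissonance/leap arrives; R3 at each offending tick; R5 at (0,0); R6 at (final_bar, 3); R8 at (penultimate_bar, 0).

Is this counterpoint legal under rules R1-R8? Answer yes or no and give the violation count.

No (2 violations)

bar 0: v0=A3 v1=A4 (P8)
bar 1: v0=G3 v1=G4 (P8)
bar 2: v0=E3 v1=G3 (m3)
bar 3: v0=F3 v1=C4 (P5)
bar 4: v0=G3 v1=E4 (M6)
bar 5: v0=B3 v1=G4 (m6)
bar 6: v0=A3 v1=A4 (P8)
  R1 @ bar1.0: A3/A4 P8 -> G3/G4 P8 similar
  R2 @ bar3.0: E3/G3 m3 -> F3/C4 P5 similar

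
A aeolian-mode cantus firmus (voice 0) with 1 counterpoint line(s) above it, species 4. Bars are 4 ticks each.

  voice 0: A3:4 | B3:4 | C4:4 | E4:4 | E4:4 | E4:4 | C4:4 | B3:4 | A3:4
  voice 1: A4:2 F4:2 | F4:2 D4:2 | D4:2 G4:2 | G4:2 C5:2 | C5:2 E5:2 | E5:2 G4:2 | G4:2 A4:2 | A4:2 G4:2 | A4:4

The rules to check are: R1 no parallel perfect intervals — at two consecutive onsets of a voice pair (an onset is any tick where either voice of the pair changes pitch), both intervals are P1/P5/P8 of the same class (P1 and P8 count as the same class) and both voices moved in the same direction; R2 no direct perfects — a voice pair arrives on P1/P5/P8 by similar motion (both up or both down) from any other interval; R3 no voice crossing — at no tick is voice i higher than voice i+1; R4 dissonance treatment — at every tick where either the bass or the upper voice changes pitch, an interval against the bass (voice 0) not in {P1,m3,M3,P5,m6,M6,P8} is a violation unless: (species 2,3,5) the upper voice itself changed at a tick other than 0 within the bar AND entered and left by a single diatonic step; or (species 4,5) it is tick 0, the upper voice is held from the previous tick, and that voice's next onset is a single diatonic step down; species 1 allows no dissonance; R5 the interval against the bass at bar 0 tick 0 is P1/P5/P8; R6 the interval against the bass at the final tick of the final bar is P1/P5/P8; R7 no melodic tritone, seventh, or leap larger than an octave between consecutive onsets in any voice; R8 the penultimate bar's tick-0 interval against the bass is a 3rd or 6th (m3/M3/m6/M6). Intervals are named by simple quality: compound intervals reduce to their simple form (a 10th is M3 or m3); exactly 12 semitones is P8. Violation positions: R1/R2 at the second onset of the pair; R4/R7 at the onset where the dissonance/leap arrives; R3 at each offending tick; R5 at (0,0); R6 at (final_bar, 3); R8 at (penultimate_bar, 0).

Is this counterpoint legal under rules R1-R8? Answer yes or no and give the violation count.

bar 0: v0=A3 v1=A4 (P8)
bar 1: v0=B3 v1=F4 (TT)
bar 2: v0=C4 v1=D4 (M2)
bar 3: v0=E4 v1=G4 (m3)
bar 4: v0=E4 v1=C5 (m6)
bar 5: v0=E4 v1=E5 (P8)
bar 6: v0=C4 v1=G4 (P5)
bar 7: v0=B3 v1=A4 (m7)
bar 8: v0=A3 v1=A4 (P8)
  R4 @ bar1.0: B3/F4 TT untreated
  R4 @ bar2.0: C4/D4 M2 untreated
  R8 @ bar7.0: penult m7 not 3rd/6th

No (3 violations)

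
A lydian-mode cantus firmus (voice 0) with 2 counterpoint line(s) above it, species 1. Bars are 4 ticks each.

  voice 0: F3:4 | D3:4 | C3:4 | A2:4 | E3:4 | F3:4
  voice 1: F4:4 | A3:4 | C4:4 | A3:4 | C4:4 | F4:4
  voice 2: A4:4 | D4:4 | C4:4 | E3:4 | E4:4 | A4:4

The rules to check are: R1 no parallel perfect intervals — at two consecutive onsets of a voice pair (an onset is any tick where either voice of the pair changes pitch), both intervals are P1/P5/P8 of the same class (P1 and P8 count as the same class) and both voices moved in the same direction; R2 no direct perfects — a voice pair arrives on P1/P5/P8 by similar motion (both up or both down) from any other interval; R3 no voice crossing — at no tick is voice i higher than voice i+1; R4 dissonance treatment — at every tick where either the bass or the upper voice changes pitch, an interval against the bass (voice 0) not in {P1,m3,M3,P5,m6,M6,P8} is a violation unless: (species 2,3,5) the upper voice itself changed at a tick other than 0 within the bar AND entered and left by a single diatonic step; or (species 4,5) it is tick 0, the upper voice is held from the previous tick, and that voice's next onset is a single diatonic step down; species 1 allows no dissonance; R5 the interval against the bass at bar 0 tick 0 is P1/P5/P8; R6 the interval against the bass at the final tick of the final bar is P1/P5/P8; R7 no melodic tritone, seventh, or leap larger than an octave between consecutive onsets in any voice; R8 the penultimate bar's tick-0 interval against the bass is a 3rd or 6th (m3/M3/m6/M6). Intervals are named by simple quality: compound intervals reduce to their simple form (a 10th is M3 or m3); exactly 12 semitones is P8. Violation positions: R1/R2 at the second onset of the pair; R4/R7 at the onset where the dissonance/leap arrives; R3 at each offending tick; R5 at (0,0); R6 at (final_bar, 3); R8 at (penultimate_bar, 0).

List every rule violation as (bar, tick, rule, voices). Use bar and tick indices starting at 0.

bar 0: v0=F3 v1=F4 v2=A4 downbeat M3
bar 1: v0=D3 v1=A3 v2=D4 downbeat P8
bar 2: v0=C3 v1=C4 v2=C4 downbeat P8
bar 3: v0=A2 v1=A3 v2=E3 downbeat P5
bar 4: v0=E3 v1=C4 v2=E4 downbeat P8
bar 5: v0=F3 v1=F4 v2=A4 downbeat M3
  -> R5 @ bar 0 tick 0 v(0, 2): opens on M3
  -> R2 @ bar 1 tick 0 v(0, 1): F3/F4 P8 -> D3/A3 P5 similar
  -> R2 @ bar 1 tick 0 v(0, 2): F3/A4 M3 -> D3/D4 P8 similar
  -> R1 @ bar 2 tick 0 v(0, 2): D3/D4 P8 -> C3/C4 P8 similar
  -> R1 @ bar 3 tick 0 v(0, 1): C3/C4 P8 -> A2/A3 P8 similar
  -> R2 @ bar 3 tick 0 v(0, 2): C3/C4 P8 -> A2/E3 P5 similar
  -> R3 @ bar 3 tick 0 v(1, 2): A3 above E3
  -> R3 @ bar 3 tick 1 v(1, 2): A3 above E3
  -> R3 @ bar 3 tick 2 v(1, 2): A3 above E3
  -> R3 @ bar 3 tick 3 v(1, 2): A3 above E3
  -> R2 @ bar 4 tick 0 v(0, 2): A2/E3 P5 -> E3/E4 P8 similar
  -> R8 @ bar 4 tick 0 v(0, 2): penult P8 not 3rd/6th
  -> R2 @ bar 5 tick 0 v(0, 1): E3/C4 m6 -> F3/F4 P8 similar
  -> R6 @ bar 5 tick 3 v(0, 2): closes on M3

(0, 0, R5, (0, 2))
(1, 0, R2, (0, 1))
(1, 0, R2, (0, 2))
(2, 0, R1, (0, 2))
(3, 0, R1, (0, 1))
(3, 0, R2, (0, 2))
(3, 0, R3, (1, 2))
(3, 1, R3, (1, 2))
(3, 2, R3, (1, 2))
(3, 3, R3, (1, 2))
(4, 0, R2, (0, 2))
(4, 0, R8, (0, 2))
(5, 0, R2, (0, 1))
(5, 3, R6, (0, 2))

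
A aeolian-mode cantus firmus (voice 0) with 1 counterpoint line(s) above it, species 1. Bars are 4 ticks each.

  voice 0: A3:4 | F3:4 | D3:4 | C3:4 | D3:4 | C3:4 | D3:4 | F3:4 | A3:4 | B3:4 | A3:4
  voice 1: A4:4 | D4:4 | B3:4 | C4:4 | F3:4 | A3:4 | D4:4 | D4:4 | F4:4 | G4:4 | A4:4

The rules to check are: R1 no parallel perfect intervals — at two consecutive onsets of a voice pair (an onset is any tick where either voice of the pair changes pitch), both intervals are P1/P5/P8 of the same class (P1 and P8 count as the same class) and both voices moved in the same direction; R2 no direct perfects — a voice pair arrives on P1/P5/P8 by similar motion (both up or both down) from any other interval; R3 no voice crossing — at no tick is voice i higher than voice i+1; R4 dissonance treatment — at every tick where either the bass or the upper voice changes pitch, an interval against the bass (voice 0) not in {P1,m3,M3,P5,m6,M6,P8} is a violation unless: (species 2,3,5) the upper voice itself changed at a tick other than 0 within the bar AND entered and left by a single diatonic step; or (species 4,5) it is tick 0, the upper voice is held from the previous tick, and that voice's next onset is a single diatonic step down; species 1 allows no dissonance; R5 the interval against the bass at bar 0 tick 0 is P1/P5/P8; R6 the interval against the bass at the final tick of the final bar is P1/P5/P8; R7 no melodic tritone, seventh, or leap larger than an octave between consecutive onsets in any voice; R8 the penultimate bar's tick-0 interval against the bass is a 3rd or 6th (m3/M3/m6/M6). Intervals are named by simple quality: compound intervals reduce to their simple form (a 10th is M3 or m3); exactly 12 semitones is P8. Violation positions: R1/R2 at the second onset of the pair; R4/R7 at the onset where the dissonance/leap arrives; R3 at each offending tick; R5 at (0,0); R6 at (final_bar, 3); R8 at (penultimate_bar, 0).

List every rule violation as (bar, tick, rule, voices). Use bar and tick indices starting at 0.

bar 0: v0=A3 v1=A4 downbeat P8
bar 1: v0=F3 v1=D4 downbeat M6
bar 2: v0=D3 v1=B3 downbeat M6
bar 3: v0=C3 v1=C4 downbeat P8
bar 4: v0=D3 v1=F3 downbeat m3
bar 5: v0=C3 v1=A3 downbeat M6
bar 6: v0=D3 v1=D4 downbeat P8
bar 7: v0=F3 v1=D4 downbeat M6
bar 8: v0=A3 v1=F4 downbeat m6
bar 9: v0=B3 v1=G4 downbeat m6
bar 10: v0=A3 v1=A4 downbeat P8
  -> R2 @ bar 6 tick 0 v(0, 1): C3/A3 M6 -> D3/D4 P8 similar

(6, 0, R2, (0, 1))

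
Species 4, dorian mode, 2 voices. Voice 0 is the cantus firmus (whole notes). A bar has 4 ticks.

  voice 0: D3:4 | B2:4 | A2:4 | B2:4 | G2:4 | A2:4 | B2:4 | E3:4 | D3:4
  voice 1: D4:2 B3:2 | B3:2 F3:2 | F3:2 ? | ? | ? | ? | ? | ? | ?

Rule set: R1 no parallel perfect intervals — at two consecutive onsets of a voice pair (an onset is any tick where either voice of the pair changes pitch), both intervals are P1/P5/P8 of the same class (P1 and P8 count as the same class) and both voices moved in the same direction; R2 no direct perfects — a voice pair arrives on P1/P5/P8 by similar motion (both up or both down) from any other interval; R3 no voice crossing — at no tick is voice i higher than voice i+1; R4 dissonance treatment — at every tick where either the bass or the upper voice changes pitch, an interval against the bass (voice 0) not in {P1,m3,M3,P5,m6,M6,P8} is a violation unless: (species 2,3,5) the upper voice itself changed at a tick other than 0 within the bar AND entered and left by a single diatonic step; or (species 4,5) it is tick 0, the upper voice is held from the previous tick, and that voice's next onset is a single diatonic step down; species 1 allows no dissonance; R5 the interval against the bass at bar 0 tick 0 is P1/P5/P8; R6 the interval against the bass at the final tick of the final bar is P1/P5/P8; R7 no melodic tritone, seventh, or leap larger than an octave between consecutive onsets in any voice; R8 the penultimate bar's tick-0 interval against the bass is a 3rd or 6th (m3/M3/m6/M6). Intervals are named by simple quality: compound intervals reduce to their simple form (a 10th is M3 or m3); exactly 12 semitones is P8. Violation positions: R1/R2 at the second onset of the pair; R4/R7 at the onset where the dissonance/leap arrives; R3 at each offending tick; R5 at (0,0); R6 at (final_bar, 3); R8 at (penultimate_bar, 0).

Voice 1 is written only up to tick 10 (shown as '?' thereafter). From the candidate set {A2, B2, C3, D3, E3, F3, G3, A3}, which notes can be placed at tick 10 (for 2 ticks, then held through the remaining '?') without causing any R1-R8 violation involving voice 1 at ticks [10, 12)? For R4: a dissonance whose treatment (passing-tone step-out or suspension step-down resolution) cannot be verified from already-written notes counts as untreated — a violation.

{A2, A3, C3, E3, F3}

A2: legal
B2: violates R4,R7
C3: legal
D3: violates R4
E3: legal
F3: legal
G3: violates R4
A3: legal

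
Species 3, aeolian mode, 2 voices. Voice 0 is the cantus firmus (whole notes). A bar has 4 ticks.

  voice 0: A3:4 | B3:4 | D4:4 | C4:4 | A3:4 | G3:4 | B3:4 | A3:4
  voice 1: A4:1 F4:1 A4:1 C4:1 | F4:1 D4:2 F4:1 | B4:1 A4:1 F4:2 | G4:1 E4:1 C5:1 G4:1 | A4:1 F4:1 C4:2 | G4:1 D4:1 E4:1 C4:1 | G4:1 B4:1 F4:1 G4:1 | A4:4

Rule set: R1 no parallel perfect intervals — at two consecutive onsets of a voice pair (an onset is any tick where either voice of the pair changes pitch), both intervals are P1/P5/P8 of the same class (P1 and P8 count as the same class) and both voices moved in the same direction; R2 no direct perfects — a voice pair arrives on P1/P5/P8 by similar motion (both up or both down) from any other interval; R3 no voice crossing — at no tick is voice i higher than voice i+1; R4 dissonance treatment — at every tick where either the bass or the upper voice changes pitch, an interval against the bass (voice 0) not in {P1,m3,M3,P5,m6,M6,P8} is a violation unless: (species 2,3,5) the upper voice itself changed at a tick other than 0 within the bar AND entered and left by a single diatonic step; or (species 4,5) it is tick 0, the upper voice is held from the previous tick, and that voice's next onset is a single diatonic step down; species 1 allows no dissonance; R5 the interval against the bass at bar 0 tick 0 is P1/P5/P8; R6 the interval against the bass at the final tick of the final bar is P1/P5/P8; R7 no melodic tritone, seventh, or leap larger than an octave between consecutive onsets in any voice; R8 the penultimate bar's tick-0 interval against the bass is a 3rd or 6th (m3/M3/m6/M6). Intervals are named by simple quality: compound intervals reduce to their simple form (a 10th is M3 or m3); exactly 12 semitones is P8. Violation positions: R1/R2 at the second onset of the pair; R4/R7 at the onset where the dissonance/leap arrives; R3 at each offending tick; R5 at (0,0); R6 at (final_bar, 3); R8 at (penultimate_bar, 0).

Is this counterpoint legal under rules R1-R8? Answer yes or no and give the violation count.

No (6 violations)

bar 0: v0=A3 v1=A4 (P8)
bar 1: v0=B3 v1=F4 (TT)
bar 2: v0=D4 v1=B4 (M6)
bar 3: v0=C4 v1=G4 (P5)
bar 4: v0=A3 v1=A4 (P8)
bar 5: v0=G3 v1=G4 (P8)
bar 6: v0=B3 v1=G4 (m6)
bar 7: v0=A3 v1=A4 (P8)
  R4 @ bar1.0: B3/F4 TT untreated
  R4 @ bar1.3: B3/F4 TT untreated
  R7 @ bar2.0: F4->B4 leap 6st
  R4 @ bar5.3: G3/C4 P4 untreated
  R4 @ bar6.2: B3/F4 TT untreated
  R7 @ bar6.2: B4->F4 leap 6st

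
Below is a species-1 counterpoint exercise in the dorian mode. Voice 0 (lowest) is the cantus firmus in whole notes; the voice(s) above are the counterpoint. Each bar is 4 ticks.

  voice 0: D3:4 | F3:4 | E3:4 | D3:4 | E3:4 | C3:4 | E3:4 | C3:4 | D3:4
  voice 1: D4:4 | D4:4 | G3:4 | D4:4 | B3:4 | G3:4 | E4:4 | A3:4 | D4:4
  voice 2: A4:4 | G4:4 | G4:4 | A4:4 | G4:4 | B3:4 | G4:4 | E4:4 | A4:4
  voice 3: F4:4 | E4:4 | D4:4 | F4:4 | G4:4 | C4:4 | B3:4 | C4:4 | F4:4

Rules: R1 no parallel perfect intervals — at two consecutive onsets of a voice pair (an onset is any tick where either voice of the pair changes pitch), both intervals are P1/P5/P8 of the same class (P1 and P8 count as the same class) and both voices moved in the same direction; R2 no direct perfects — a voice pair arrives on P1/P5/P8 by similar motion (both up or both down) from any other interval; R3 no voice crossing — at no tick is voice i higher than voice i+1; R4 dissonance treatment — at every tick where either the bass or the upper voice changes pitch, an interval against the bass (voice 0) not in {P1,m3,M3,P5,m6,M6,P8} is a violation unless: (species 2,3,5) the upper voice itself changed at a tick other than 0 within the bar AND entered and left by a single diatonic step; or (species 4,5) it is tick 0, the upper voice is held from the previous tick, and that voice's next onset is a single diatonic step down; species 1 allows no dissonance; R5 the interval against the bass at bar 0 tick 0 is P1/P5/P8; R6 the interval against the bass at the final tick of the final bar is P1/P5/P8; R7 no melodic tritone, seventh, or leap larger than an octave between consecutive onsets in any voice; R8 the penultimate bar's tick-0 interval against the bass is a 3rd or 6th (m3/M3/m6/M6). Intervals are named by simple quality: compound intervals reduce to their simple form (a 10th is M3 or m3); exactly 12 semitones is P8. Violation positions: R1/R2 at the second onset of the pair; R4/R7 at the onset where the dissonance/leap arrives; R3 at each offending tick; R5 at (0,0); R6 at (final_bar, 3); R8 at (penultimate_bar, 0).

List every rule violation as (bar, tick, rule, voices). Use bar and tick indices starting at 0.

bar 0: v0=D3 v1=D4 v2=A4 v3=F4 downbeat m3
bar 1: v0=F3 v1=D4 v2=G4 v3=E4 downbeat M7
bar 2: v0=E3 v1=G3 v2=G4 v3=D4 downbeat m7
bar 3: v0=D3 v1=D4 v2=A4 v3=F4 downbeat m3
bar 4: v0=E3 v1=B3 v2=G4 v3=G4 downbeat m3
bar 5: v0=C3 v1=G3 v2=B3 v3=C4 downbeat P8
bar 6: v0=E3 v1=E4 v2=G4 v3=B3 downbeat P5
bar 7: v0=C3 v1=A3 v2=E4 v3=C4 downbeat P8
bar 8: v0=D3 v1=D4 v2=A4 v3=F4 downbeat m3
  -> R3 @ bar 0 tick 0 v(2, 3): A4 above F4
  -> R5 @ bar 0 tick 0 v(0, 3): opens on m3
  -> R3 @ bar 0 tick 1 v(2, 3): A4 above F4
  -> R3 @ bar 0 tick 2 v(2, 3): A4 above F4
  -> R3 @ bar 0 tick 3 v(2, 3): A4 above F4
  -> R3 @ bar 1 tick 0 v(2, 3): G4 above E4
  -> R4 @ bar 1 tick 0 v(0, 2): F3/G4 M2 untreated
  -> R4 @ bar 1 tick 0 v(0, 3): F3/E4 M7 untreated
  -> R3 @ bar 1 tick 1 v(2, 3): G4 above E4
  -> R3 @ bar 1 tick 2 v(2, 3): G4 above E4
  -> R3 @ bar 1 tick 3 v(2, 3): G4 above E4
  -> R2 @ bar 2 tick 0 v(1, 3): D4/E4 M2 -> G3/D4 P5 similar
  -> R3 @ bar 2 tick 0 v(2, 3): G4 above D4
  -> R4 @ bar 2 tick 0 v(0, 3): E3/D4 m7 untreated
  -> R3 @ bar 2 tick 1 v(2, 3): G4 above D4
  -> R3 @ bar 2 tick 2 v(2, 3): G4 above D4
  -> R3 @ bar 2 tick 3 v(2, 3): G4 above D4
  -> R2 @ bar 3 tick 0 v(1, 2): G3/G4 P8 -> D4/A4 P5 similar
  -> R3 @ bar 3 tick 0 v(2, 3): A4 above F4
  -> R3 @ bar 3 tick 1 v(2, 3): A4 above F4
  -> R3 @ bar 3 tick 2 v(2, 3): A4 above F4
  -> R3 @ bar 3 tick 3 v(2, 3): A4 above F4
  -> R1 @ bar 5 tick 0 v(0, 1): E3/B3 P5 -> C3/G3 P5 similar
  -> R2 @ bar 5 tick 0 v(0, 3): E3/G4 m3 -> C3/C4 P8 similar
  -> R4 @ bar 5 tick 0 v(0, 2): C3/B3 M7 untreated
  -> R2 @ bar 6 tick 0 v(0, 1): C3/G3 P5 -> E3/E4 P8 similar
  -> R3 @ bar 6 tick 0 v(2, 3): G4 above B3
  -> R3 @ bar 6 tick 1 v(2, 3): G4 above B3
  -> R3 @ bar 6 tick 2 v(2, 3): G4 above B3
  -> R3 @ bar 6 tick 3 v(2, 3): G4 above B3
  -> R2 @ bar 7 tick 0 v(1, 2): E4/G4 m3 -> A3/E4 P5 similar
  -> R3 @ bar 7 tick 0 v(2, 3): E4 above C4
  -> R8 @ bar 7 tick 0 v(0, 3): penult P8 not 3rd/6th
  -> R3 @ bar 7 tick 1 v(2, 3): E4 above C4
  -> R3 @ bar 7 tick 2 v(2, 3): E4 above C4
  -> R3 @ bar 7 tick 3 v(2, 3): E4 above C4
  -> R1 @ bar 8 tick 0 v(1, 2): A3/E4 P5 -> D4/A4 P5 similar
  -> R2 @ bar 8 tick 0 v(0, 1): C3/A3 M6 -> D3/D4 P8 similar
  -> R2 @ bar 8 tick 0 v(0, 2): C3/E4 M3 -> D3/A4 P5 similar
  -> R3 @ bar 8 tick 0 v(2, 3): A4 above F4
  -> R3 @ bar 8 tick 1 v(2, 3): A4 above F4
  -> R3 @ bar 8 tick 2 v(2, 3): A4 above F4
  -> R3 @ bar 8 tick 3 v(2, 3): A4 above F4
  -> R6 @ bar 8 tick 3 v(0, 3): closes on m3

(0, 0, R3, (2, 3))
(0, 0, R5, (0, 3))
(0, 1, R3, (2, 3))
(0, 2, R3, (2, 3))
(0, 3, R3, (2, 3))
(1, 0, R3, (2, 3))
(1, 0, R4, (0, 2))
(1, 0, R4, (0, 3))
(1, 1, R3, (2, 3))
(1, 2, R3, (2, 3))
(1, 3, R3, (2, 3))
(2, 0, R2, (1, 3))
(2, 0, R3, (2, 3))
(2, 0, R4, (0, 3))
(2, 1, R3, (2, 3))
(2, 2, R3, (2, 3))
(2, 3, R3, (2, 3))
(3, 0, R2, (1, 2))
(3, 0, R3, (2, 3))
(3, 1, R3, (2, 3))
(3, 2, R3, (2, 3))
(3, 3, R3, (2, 3))
(5, 0, R1, (0, 1))
(5, 0, R2, (0, 3))
(5, 0, R4, (0, 2))
(6, 0, R2, (0, 1))
(6, 0, R3, (2, 3))
(6, 1, R3, (2, 3))
(6, 2, R3, (2, 3))
(6, 3, R3, (2, 3))
(7, 0, R2, (1, 2))
(7, 0, R3, (2, 3))
(7, 0, R8, (0, 3))
(7, 1, R3, (2, 3))
(7, 2, R3, (2, 3))
(7, 3, R3, (2, 3))
(8, 0, R1, (1, 2))
(8, 0, R2, (0, 1))
(8, 0, R2, (0, 2))
(8, 0, R3, (2, 3))
(8, 1, R3, (2, 3))
(8, 2, R3, (2, 3))
(8, 3, R3, (2, 3))
(8, 3, R6, (0, 3))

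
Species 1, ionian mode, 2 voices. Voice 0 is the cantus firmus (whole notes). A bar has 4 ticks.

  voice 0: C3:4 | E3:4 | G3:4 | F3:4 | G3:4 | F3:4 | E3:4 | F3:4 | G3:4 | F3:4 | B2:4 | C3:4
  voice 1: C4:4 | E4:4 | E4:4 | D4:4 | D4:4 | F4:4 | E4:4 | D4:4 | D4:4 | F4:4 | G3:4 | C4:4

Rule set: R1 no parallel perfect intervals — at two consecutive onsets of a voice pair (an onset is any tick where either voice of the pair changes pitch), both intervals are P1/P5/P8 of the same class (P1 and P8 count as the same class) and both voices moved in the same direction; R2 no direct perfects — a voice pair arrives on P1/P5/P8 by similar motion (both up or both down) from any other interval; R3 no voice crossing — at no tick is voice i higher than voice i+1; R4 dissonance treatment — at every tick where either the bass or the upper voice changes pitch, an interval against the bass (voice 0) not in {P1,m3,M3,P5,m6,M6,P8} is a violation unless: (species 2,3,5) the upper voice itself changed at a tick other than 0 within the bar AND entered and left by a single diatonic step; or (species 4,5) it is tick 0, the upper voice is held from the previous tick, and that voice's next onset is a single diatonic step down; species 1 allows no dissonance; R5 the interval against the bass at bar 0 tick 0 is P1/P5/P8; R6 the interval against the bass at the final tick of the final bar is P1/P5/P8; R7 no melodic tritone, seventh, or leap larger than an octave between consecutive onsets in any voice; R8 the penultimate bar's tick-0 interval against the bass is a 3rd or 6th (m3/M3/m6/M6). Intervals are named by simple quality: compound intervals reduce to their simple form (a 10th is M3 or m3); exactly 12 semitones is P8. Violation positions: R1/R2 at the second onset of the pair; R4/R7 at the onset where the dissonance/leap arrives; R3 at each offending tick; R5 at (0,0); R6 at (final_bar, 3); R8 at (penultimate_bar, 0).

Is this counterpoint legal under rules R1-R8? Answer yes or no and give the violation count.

No (5 violations)

bar 0: v0=C3 v1=C4 (P8)
bar 1: v0=E3 v1=E4 (P8)
bar 2: v0=G3 v1=E4 (M6)
bar 3: v0=F3 v1=D4 (M6)
bar 4: v0=G3 v1=D4 (P5)
bar 5: v0=F3 v1=F4 (P8)
bar 6: v0=E3 v1=E4 (P8)
bar 7: v0=F3 v1=D4 (M6)
bar 8: v0=G3 v1=D4 (P5)
bar 9: v0=F3 v1=F4 (P8)
bar 10: v0=B2 v1=G3 (m6)
bar 11: v0=C3 v1=C4 (P8)
  R1 @ bar1.0: C3/C4 P8 -> E3/E4 P8 similar
  R1 @ bar6.0: F3/F4 P8 -> E3/E4 P8 similar
  R7 @ bar10.0: F3->B2 leap 6st
  R7 @ bar10.0: F4->G3 leap 10st
  R2 @ bar11.0: B2/G3 m6 -> C3/C4 P8 similar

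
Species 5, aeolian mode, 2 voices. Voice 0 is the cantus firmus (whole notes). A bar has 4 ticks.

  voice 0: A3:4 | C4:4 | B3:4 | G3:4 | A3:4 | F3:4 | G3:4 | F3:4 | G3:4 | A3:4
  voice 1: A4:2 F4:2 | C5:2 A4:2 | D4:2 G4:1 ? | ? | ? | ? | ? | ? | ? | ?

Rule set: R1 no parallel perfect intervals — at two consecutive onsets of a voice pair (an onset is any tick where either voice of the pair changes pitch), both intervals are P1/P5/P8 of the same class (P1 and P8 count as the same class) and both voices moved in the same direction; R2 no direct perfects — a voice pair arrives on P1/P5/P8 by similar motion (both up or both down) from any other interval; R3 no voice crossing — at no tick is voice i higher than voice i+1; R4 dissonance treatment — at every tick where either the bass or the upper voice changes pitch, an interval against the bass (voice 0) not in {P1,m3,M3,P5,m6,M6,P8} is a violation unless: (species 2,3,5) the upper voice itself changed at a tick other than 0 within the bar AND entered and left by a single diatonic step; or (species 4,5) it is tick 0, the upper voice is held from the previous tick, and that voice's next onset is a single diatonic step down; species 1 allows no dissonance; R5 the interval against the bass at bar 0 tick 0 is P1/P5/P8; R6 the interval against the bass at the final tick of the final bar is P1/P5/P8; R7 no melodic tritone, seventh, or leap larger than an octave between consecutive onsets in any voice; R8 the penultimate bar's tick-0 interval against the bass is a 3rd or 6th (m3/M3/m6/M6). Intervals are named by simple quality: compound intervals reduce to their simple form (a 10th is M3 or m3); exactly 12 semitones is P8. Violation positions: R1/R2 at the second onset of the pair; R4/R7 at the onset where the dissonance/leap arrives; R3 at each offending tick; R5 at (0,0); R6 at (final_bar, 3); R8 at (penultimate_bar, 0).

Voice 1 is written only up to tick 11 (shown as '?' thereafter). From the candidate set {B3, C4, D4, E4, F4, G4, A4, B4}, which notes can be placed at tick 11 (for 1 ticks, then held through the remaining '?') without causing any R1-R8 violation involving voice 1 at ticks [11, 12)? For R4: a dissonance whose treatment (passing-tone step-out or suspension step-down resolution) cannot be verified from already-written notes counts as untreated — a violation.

B3: legal
C4: violates R4
D4: legal
E4: violates R4
F4: violates R4
G4: legal
A4: violates R4
B4: legal

{B3, B4, D4, G4}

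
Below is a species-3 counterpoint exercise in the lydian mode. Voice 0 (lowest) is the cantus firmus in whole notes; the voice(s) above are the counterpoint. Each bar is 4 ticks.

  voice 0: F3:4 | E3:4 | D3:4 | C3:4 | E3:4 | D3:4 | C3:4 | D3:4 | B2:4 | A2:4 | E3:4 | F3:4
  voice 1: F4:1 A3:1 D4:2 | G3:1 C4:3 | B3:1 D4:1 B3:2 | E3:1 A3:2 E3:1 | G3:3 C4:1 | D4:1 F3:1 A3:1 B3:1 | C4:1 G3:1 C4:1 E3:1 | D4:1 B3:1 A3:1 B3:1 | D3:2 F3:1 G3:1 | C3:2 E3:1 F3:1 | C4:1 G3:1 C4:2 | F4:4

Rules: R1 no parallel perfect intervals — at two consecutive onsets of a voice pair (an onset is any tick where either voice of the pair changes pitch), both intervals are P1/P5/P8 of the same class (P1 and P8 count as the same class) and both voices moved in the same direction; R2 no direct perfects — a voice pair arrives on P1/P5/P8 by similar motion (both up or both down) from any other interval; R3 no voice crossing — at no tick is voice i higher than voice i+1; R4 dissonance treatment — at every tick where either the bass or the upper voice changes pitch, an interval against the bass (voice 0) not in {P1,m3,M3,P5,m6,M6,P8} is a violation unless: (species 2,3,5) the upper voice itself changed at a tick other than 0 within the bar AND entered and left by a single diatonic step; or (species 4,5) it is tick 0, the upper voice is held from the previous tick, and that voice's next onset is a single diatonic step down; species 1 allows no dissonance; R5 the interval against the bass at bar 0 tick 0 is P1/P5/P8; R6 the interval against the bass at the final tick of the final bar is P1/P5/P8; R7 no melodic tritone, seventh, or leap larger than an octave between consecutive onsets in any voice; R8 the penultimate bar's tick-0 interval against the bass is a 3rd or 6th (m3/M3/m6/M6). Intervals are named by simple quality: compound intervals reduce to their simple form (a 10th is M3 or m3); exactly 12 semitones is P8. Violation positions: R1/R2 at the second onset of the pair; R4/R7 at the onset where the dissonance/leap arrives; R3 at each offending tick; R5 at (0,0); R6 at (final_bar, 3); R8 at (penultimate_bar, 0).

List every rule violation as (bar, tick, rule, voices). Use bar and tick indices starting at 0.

(7, 0, R2, (0, 1))
(7, 0, R7, (1,))
(8, 2, R4, (0, 1))
(11, 0, R2, (0, 1))

bar 0: v0=F3 v1=F4 downbeat P8
bar 1: v0=E3 v1=G3 downbeat m3
bar 2: v0=D3 v1=B3 downbeat M6
bar 3: v0=C3 v1=E3 downbeat M3
bar 4: v0=E3 v1=G3 downbeat m3
bar 5: v0=D3 v1=D4 downbeat P8
bar 6: v0=C3 v1=C4 downbeat P8
bar 7: v0=D3 v1=D4 downbeat P8
bar 8: v0=B2 v1=D3 downbeat m3
bar 9: v0=A2 v1=C3 downbeat m3
bar 10: v0=E3 v1=C4 downbeat m6
bar 11: v0=F3 v1=F4 downbeat P8
  -> R2 @ bar 7 tick 0 v(0, 1): C3/E3 M3 -> D3/D4 P8 similar
  -> R7 @ bar 7 tick 0 v(1,): E3->D4 leap 10st
  -> R4 @ bar 8 tick 2 v(0, 1): B2/F3 TT untreated
  -> R2 @ bar 11 tick 0 v(0, 1): E3/C4 m6 -> F3/F4 P8 similar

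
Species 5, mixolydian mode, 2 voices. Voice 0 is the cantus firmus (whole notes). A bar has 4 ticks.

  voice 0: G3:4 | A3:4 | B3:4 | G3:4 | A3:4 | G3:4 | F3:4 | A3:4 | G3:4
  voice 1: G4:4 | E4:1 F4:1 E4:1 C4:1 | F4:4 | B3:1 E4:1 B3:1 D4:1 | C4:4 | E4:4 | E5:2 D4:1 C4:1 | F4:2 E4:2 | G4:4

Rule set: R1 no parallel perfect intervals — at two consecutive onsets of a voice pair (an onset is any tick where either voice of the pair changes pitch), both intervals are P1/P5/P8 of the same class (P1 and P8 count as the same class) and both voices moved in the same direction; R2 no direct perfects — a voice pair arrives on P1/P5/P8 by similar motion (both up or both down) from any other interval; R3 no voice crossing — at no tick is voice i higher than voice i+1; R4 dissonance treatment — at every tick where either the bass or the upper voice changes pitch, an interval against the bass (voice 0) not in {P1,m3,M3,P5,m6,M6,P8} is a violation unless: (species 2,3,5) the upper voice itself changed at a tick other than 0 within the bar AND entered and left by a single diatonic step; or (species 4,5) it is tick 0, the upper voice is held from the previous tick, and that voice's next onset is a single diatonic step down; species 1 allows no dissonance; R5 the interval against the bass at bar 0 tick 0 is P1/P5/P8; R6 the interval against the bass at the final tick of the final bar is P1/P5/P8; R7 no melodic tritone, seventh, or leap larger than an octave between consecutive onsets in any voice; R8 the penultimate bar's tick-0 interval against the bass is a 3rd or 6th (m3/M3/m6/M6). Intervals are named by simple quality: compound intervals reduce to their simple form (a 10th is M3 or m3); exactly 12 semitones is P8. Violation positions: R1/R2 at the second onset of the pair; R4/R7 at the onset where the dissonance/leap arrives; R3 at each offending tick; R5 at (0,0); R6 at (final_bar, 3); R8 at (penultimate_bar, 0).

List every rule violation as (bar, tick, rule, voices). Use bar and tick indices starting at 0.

bar 0: v0=G3 v1=G4 downbeat P8
bar 1: v0=A3 v1=E4 downbeat P5
bar 2: v0=B3 v1=F4 downbeat TT
bar 3: v0=G3 v1=B3 downbeat M3
bar 4: v0=A3 v1=C4 downbeat m3
bar 5: v0=G3 v1=E4 downbeat M6
bar 6: v0=F3 v1=E5 downbeat M7
bar 7: v0=A3 v1=F4 downbeat m6
bar 8: v0=G3 v1=G4 downbeat P8
  -> R4 @ bar 2 tick 0 v(0, 1): B3/F4 TT untreated
  -> R7 @ bar 3 tick 0 v(1,): F4->B3 leap 6st
  -> R4 @ bar 6 tick 0 v(0, 1): F3/E5 M7 untreated
  -> R7 @ bar 6 tick 2 v(1,): E5->D4 leap 14st

(2, 0, R4, (0, 1))
(3, 0, R7, (1,))
(6, 0, R4, (0, 1))
(6, 2, R7, (1,))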